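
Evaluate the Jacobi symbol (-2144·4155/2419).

-1

By multiplicativity, (-2144·4155/2419) = (-2144/2419)·(4155/2419).
First factor (-2144/2419):
Reduce the numerator: -2144 ≡ 275 (mod 2419), so (-2144/2419) = (275/2419).
Both 275 ≡ 3 and 2419 ≡ 3 (mod 4), so reciprocity gives (275/2419) = -(2419/275). Reduce: 2419 ≡ 219 (mod 275). Now have -(219/275).
Both 219 ≡ 3 and 275 ≡ 3 (mod 4), so reciprocity gives (219/275) = -(275/219). Reduce: 275 ≡ 56 (mod 219). Now have (56/219).
Factor out 2: 56 = 2^3·7. Since 219 ≡ 3 (mod 8), (2/219) = -1, and (2/219)^3 = -1. Now have -(7/219).
Both 7 ≡ 3 and 219 ≡ 3 (mod 4), so reciprocity gives (7/219) = -(219/7). Reduce: 219 ≡ 2 (mod 7). Now have (2/7).
Factor out 2: 2 = 2. Since 7 ≡ 7 (mod 8), (2/7) = +1. Now have (1/7).
(1/7) = 1. Collecting the sign factors: 1.
Second factor (4155/2419):
Reduce the numerator: 4155 ≡ 1736 (mod 2419), so (4155/2419) = (1736/2419).
Factor out 2: 1736 = 2^3·217. Since 2419 ≡ 3 (mod 8), (2/2419) = -1, and (2/2419)^3 = -1. Now have -(217/2419).
217 ≡ 1 (mod 4), so quadratic reciprocity gives (217/2419) = (2419/217). Reduce: 2419 ≡ 32 (mod 217). Now have -(32/217).
Factor out 2: 32 = 2^5. Since 217 ≡ 1 (mod 8), (2/217) = +1, and (2/217)^5 = +1. Now have -(1/217).
(1/217) = 1. Collecting the sign factors: -1.
Product: (1)·(-1) = -1.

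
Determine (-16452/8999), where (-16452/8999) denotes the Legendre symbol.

Pull out -1: (-16452/8999) = (-1/8999)·(16452/8999). Since 8999 ≡ 3 (mod 4), (-1/8999) = -1. Now have -(16452/8999).
Reduce the numerator: 16452 ≡ 7453 (mod 8999), so (16452/8999) = (7453/8999).
7453 ≡ 1 (mod 4), so quadratic reciprocity gives (7453/8999) = (8999/7453). Reduce: 8999 ≡ 1546 (mod 7453). Now have -(1546/7453).
Factor out 2: 1546 = 2·773. Since 7453 ≡ 5 (mod 8), (2/7453) = -1. Now have (773/7453).
773 ≡ 1 (mod 4), so quadratic reciprocity gives (773/7453) = (7453/773). Reduce: 7453 ≡ 496 (mod 773). Now have (496/773).
Factor out 2: 496 = 2^4·31. Since 773 ≡ 5 (mod 8), (2/773) = -1, and (2/773)^4 = +1. Now have (31/773).
773 ≡ 1 (mod 4), so quadratic reciprocity gives (31/773) = (773/31). Reduce: 773 ≡ 29 (mod 31). Now have (29/31).
29 ≡ 1 (mod 4), so quadratic reciprocity gives (29/31) = (31/29). Reduce: 31 ≡ 2 (mod 29). Now have (2/29).
Factor out 2: 2 = 2. Since 29 ≡ 5 (mod 8), (2/29) = -1. Now have -(1/29).
(1/29) = 1. Collecting the sign factors: -1.

-1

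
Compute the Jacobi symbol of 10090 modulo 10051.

1

Reduce the numerator: 10090 ≡ 39 (mod 10051), so (10090/10051) = (39/10051).
Both 39 ≡ 3 and 10051 ≡ 3 (mod 4), so reciprocity gives (39/10051) = -(10051/39). Reduce: 10051 ≡ 28 (mod 39). Now have -(28/39).
Factor out 2: 28 = 2^2·7. Since 39 ≡ 7 (mod 8), (2/39) = +1, and (2/39)^2 = +1. Now have -(7/39).
Both 7 ≡ 3 and 39 ≡ 3 (mod 4), so reciprocity gives (7/39) = -(39/7). Reduce: 39 ≡ 4 (mod 7). Now have (4/7).
Factor out 2: 4 = 2^2. Since 7 ≡ 7 (mod 8), (2/7) = +1, and (2/7)^2 = +1. Now have (1/7).
(1/7) = 1. Collecting the sign factors: 1.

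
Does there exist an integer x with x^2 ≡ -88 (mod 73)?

no

Pull out -1: (-88|73) = (-1|73)·(88|73). Since 73 ≡ 1 (mod 4), (-1|73) = +1. Now have (88|73).
Reduce the numerator: 88 ≡ 15 (mod 73), so (88|73) = (15|73).
73 ≡ 1 (mod 4), so quadratic reciprocity gives (15|73) = (73|15). Reduce: 73 ≡ 13 (mod 15). Now have (13|15).
13 ≡ 1 (mod 4), so quadratic reciprocity gives (13|15) = (15|13). Reduce: 15 ≡ 2 (mod 13). Now have (2|13).
Factor out 2: 2 = 2. Since 13 ≡ 5 (mod 8), (2|13) = -1. Now have -(1|13).
(1|13) = 1. Collecting the sign factors: -1.
The Legendre symbol is -1, so x^2 ≡ -88 (mod 73) has no solution.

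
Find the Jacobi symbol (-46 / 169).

Reduce the numerator: -46 ≡ 123 (mod 169), so (-46 / 169) = (123 / 169).
169 ≡ 1 (mod 4), so quadratic reciprocity gives (123 / 169) = (169 / 123). Reduce: 169 ≡ 46 (mod 123). Now have (46 / 123).
Factor out 2: 46 = 2·23. Since 123 ≡ 3 (mod 8), (2 / 123) = -1. Now have -(23 / 123).
Both 23 ≡ 3 and 123 ≡ 3 (mod 4), so reciprocity gives (23 / 123) = -(123 / 23). Reduce: 123 ≡ 8 (mod 23). Now have (8 / 23).
Factor out 2: 8 = 2^3. Since 23 ≡ 7 (mod 8), (2 / 23) = +1, and (2 / 23)^3 = +1. Now have (1 / 23).
(1 / 23) = 1. Collecting the sign factors: 1.

1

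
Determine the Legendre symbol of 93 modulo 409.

-1

(93/409)
  = (409/93)    [QR: 93 ≡ 1 mod 4, sign kept]
  = (37/93)    [409 ≡ 37 mod 93]
  = (93/37)    [QR: 37 ≡ 1 mod 4, sign kept]
  = (19/37)    [93 ≡ 19 mod 37]
  = (37/19)    [QR: 37 ≡ 1 mod 4, sign kept]
  = (18/19)    [37 ≡ 18 mod 19]
  = -(9/19)    [19 ≡ 3 mod 8 ⇒ (2/19) = -1]
  = -(19/9)    [QR: 9 ≡ 1 mod 4, sign kept]
  = -(1/9)    [19 ≡ 1 mod 9]
  = -1    [(1/9) = 1]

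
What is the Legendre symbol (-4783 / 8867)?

1

Reduce the numerator: -4783 ≡ 4084 (mod 8867), so (-4783 / 8867) = (4084 / 8867).
Factor out 2: 4084 = 2^2·1021. Since 8867 ≡ 3 (mod 8), (2 / 8867) = -1, and (2 / 8867)^2 = +1. Now have (1021 / 8867).
1021 ≡ 1 (mod 4), so quadratic reciprocity gives (1021 / 8867) = (8867 / 1021). Reduce: 8867 ≡ 699 (mod 1021). Now have (699 / 1021).
1021 ≡ 1 (mod 4), so quadratic reciprocity gives (699 / 1021) = (1021 / 699). Reduce: 1021 ≡ 322 (mod 699). Now have (322 / 699).
Factor out 2: 322 = 2·161. Since 699 ≡ 3 (mod 8), (2 / 699) = -1. Now have -(161 / 699).
161 ≡ 1 (mod 4), so quadratic reciprocity gives (161 / 699) = (699 / 161). Reduce: 699 ≡ 55 (mod 161). Now have -(55 / 161).
161 ≡ 1 (mod 4), so quadratic reciprocity gives (55 / 161) = (161 / 55). Reduce: 161 ≡ 51 (mod 55). Now have -(51 / 55).
Both 51 ≡ 3 and 55 ≡ 3 (mod 4), so reciprocity gives (51 / 55) = -(55 / 51). Reduce: 55 ≡ 4 (mod 51). Now have (4 / 51).
Factor out 2: 4 = 2^2. Since 51 ≡ 3 (mod 8), (2 / 51) = -1, and (2 / 51)^2 = +1. Now have (1 / 51).
(1 / 51) = 1. Collecting the sign factors: 1.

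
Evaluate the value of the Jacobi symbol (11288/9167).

Reduce the numerator: 11288 ≡ 2121 (mod 9167), so (11288/9167) = (2121/9167).
2121 ≡ 1 (mod 4), so quadratic reciprocity gives (2121/9167) = (9167/2121). Reduce: 9167 ≡ 683 (mod 2121). Now have (683/2121).
2121 ≡ 1 (mod 4), so quadratic reciprocity gives (683/2121) = (2121/683). Reduce: 2121 ≡ 72 (mod 683). Now have (72/683).
Factor out 2: 72 = 2^3·9. Since 683 ≡ 3 (mod 8), (2/683) = -1, and (2/683)^3 = -1. Now have -(9/683).
9 ≡ 1 (mod 4), so quadratic reciprocity gives (9/683) = (683/9). Reduce: 683 ≡ 8 (mod 9). Now have -(8/9).
Factor out 2: 8 = 2^3. Since 9 ≡ 1 (mod 8), (2/9) = +1, and (2/9)^3 = +1. Now have -(1/9).
(1/9) = 1. Collecting the sign factors: -1.

-1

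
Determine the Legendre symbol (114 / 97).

-1

(114 / 97)
  = (17 / 97)    [114 ≡ 17 mod 97]
  = (97 / 17)    [QR: 17 ≡ 1 mod 4, sign kept]
  = (12 / 17)    [97 ≡ 12 mod 17]
  = (3 / 17)    [17 ≡ 1 mod 8 ⇒ (2 / 17)^2 = +1]
  = (17 / 3)    [QR: 17 ≡ 1 mod 4, sign kept]
  = (2 / 3)    [17 ≡ 2 mod 3]
  = -(1 / 3)    [3 ≡ 3 mod 8 ⇒ (2 / 3) = -1]
  = -1    [(1 / 3) = 1]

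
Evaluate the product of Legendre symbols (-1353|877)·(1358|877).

By multiplicativity, (-1353·1358|877) = (-1353|877)·(1358|877).
First factor (-1353|877):
(-1353|877)
  = (401|877)    [-1353 ≡ 401 mod 877]
  = (877|401)    [QR: 401 ≡ 1 mod 4, sign kept]
  = (75|401)    [877 ≡ 75 mod 401]
  = (401|75)    [QR: 401 ≡ 1 mod 4, sign kept]
  = (26|75)    [401 ≡ 26 mod 75]
  = -(13|75)    [75 ≡ 3 mod 8 ⇒ (2|75) = -1]
  = -(75|13)    [QR: 13 ≡ 1 mod 4, sign kept]
  = -(10|13)    [75 ≡ 10 mod 13]
  = (5|13)    [13 ≡ 5 mod 8 ⇒ (2|13) = -1]
  = (13|5)    [QR: 5 ≡ 1 mod 4, sign kept]
  = (3|5)    [13 ≡ 3 mod 5]
  = (5|3)    [QR: 5 ≡ 1 mod 4, sign kept]
  = (2|3)    [5 ≡ 2 mod 3]
  = -(1|3)    [3 ≡ 3 mod 8 ⇒ (2|3) = -1]
  = -1    [(1|3) = 1]
Second factor (1358|877):
(1358|877)
  = (481|877)    [1358 ≡ 481 mod 877]
  = (877|481)    [QR: 481 ≡ 1 mod 4, sign kept]
  = (396|481)    [877 ≡ 396 mod 481]
  = (99|481)    [481 ≡ 1 mod 8 ⇒ (2|481)^2 = +1]
  = (481|99)    [QR: 481 ≡ 1 mod 4, sign kept]
  = (85|99)    [481 ≡ 85 mod 99]
  = (99|85)    [QR: 85 ≡ 1 mod 4, sign kept]
  = (14|85)    [99 ≡ 14 mod 85]
  = -(7|85)    [85 ≡ 5 mod 8 ⇒ (2|85) = -1]
  = -(85|7)    [QR: 85 ≡ 1 mod 4, sign kept]
  = -(1|7)    [85 ≡ 1 mod 7]
  = -1    [(1|7) = 1]
Product: (-1)·(-1) = 1.

1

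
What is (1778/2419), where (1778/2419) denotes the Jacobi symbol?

1

Factor out 2: 1778 = 2·889. Since 2419 ≡ 3 (mod 8), (2/2419) = -1. Now have -(889/2419).
889 ≡ 1 (mod 4), so quadratic reciprocity gives (889/2419) = (2419/889). Reduce: 2419 ≡ 641 (mod 889). Now have -(641/889).
641 ≡ 1 (mod 4), so quadratic reciprocity gives (641/889) = (889/641). Reduce: 889 ≡ 248 (mod 641). Now have -(248/641).
Factor out 2: 248 = 2^3·31. Since 641 ≡ 1 (mod 8), (2/641) = +1, and (2/641)^3 = +1. Now have -(31/641).
641 ≡ 1 (mod 4), so quadratic reciprocity gives (31/641) = (641/31). Reduce: 641 ≡ 21 (mod 31). Now have -(21/31).
21 ≡ 1 (mod 4), so quadratic reciprocity gives (21/31) = (31/21). Reduce: 31 ≡ 10 (mod 21). Now have -(10/21).
Factor out 2: 10 = 2·5. Since 21 ≡ 5 (mod 8), (2/21) = -1. Now have (5/21).
5 ≡ 1 (mod 4), so quadratic reciprocity gives (5/21) = (21/5). Reduce: 21 ≡ 1 (mod 5). Now have (1/5).
(1/5) = 1. Collecting the sign factors: 1.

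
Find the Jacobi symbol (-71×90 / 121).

By multiplicativity, (-71·90 / 121) = (-71 / 121)·(90 / 121).
First factor (-71 / 121):
(-71 / 121)
  = (50 / 121)    [-71 ≡ 50 mod 121]
  = (25 / 121)    [121 ≡ 1 mod 8 ⇒ (2 / 121) = +1]
  = (121 / 25)    [QR: 25 ≡ 1 mod 4, sign kept]
  = (21 / 25)    [121 ≡ 21 mod 25]
  = (25 / 21)    [QR: 21 ≡ 1 mod 4, sign kept]
  = (4 / 21)    [25 ≡ 4 mod 21]
  = (1 / 21)    [21 ≡ 5 mod 8 ⇒ (2 / 21)^2 = +1]
  = 1    [(1 / 21) = 1]
Second factor (90 / 121):
(90 / 121)
  = (45 / 121)    [121 ≡ 1 mod 8 ⇒ (2 / 121) = +1]
  = (121 / 45)    [QR: 45 ≡ 1 mod 4, sign kept]
  = (31 / 45)    [121 ≡ 31 mod 45]
  = (45 / 31)    [QR: 45 ≡ 1 mod 4, sign kept]
  = (14 / 31)    [45 ≡ 14 mod 31]
  = (7 / 31)    [31 ≡ 7 mod 8 ⇒ (2 / 31) = +1]
  = -(31 / 7)    [QR: both ≡ 3 mod 4, sign flips]
  = -(3 / 7)    [31 ≡ 3 mod 7]
  = (7 / 3)    [QR: both ≡ 3 mod 4, sign flips]
  = (1 / 3)    [7 ≡ 1 mod 3]
  = 1    [(1 / 3) = 1]
Product: (1)·(1) = 1.

1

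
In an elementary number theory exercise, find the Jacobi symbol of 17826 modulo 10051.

(17826 / 10051)
  = (7775 / 10051)    [17826 ≡ 7775 mod 10051]
  = -(10051 / 7775)    [QR: both ≡ 3 mod 4, sign flips]
  = -(2276 / 7775)    [10051 ≡ 2276 mod 7775]
  = -(569 / 7775)    [7775 ≡ 7 mod 8 ⇒ (2 / 7775)^2 = +1]
  = -(7775 / 569)    [QR: 569 ≡ 1 mod 4, sign kept]
  = -(378 / 569)    [7775 ≡ 378 mod 569]
  = -(189 / 569)    [569 ≡ 1 mod 8 ⇒ (2 / 569) = +1]
  = -(569 / 189)    [QR: 189 ≡ 1 mod 4, sign kept]
  = -(2 / 189)    [569 ≡ 2 mod 189]
  = (1 / 189)    [189 ≡ 5 mod 8 ⇒ (2 / 189) = -1]
  = 1    [(1 / 189) = 1]

1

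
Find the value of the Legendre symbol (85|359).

1

(85|359)
  = (359|85)    [QR: 85 ≡ 1 mod 4, sign kept]
  = (19|85)    [359 ≡ 19 mod 85]
  = (85|19)    [QR: 85 ≡ 1 mod 4, sign kept]
  = (9|19)    [85 ≡ 9 mod 19]
  = (19|9)    [QR: 9 ≡ 1 mod 4, sign kept]
  = (1|9)    [19 ≡ 1 mod 9]
  = 1    [(1|9) = 1]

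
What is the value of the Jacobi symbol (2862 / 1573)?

(2862 / 1573)
  = (1289 / 1573)    [2862 ≡ 1289 mod 1573]
  = (1573 / 1289)    [QR: 1289 ≡ 1 mod 4, sign kept]
  = (284 / 1289)    [1573 ≡ 284 mod 1289]
  = (71 / 1289)    [1289 ≡ 1 mod 8 ⇒ (2 / 1289)^2 = +1]
  = (1289 / 71)    [QR: 1289 ≡ 1 mod 4, sign kept]
  = (11 / 71)    [1289 ≡ 11 mod 71]
  = -(71 / 11)    [QR: both ≡ 3 mod 4, sign flips]
  = -(5 / 11)    [71 ≡ 5 mod 11]
  = -(11 / 5)    [QR: 5 ≡ 1 mod 4, sign kept]
  = -(1 / 5)    [11 ≡ 1 mod 5]
  = -1    [(1 / 5) = 1]

-1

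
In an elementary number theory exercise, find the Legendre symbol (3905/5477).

1

(3905/5477)
  = (5477/3905)    [QR: 3905 ≡ 1 mod 4, sign kept]
  = (1572/3905)    [5477 ≡ 1572 mod 3905]
  = (393/3905)    [3905 ≡ 1 mod 8 ⇒ (2/3905)^2 = +1]
  = (3905/393)    [QR: 393 ≡ 1 mod 4, sign kept]
  = (368/393)    [3905 ≡ 368 mod 393]
  = (23/393)    [393 ≡ 1 mod 8 ⇒ (2/393)^4 = +1]
  = (393/23)    [QR: 393 ≡ 1 mod 4, sign kept]
  = (2/23)    [393 ≡ 2 mod 23]
  = (1/23)    [23 ≡ 7 mod 8 ⇒ (2/23) = +1]
  = 1    [(1/23) = 1]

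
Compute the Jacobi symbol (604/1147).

Factor out 2: 604 = 2^2·151. Since 1147 ≡ 3 (mod 8), (2/1147) = -1, and (2/1147)^2 = +1. Now have (151/1147).
Both 151 ≡ 3 and 1147 ≡ 3 (mod 4), so reciprocity gives (151/1147) = -(1147/151). Reduce: 1147 ≡ 90 (mod 151). Now have -(90/151).
Factor out 2: 90 = 2·45. Since 151 ≡ 7 (mod 8), (2/151) = +1. Now have -(45/151).
45 ≡ 1 (mod 4), so quadratic reciprocity gives (45/151) = (151/45). Reduce: 151 ≡ 16 (mod 45). Now have -(16/45).
Factor out 2: 16 = 2^4. Since 45 ≡ 5 (mod 8), (2/45) = -1, and (2/45)^4 = +1. Now have -(1/45).
(1/45) = 1. Collecting the sign factors: -1.

-1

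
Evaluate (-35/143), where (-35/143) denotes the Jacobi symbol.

1

Reduce the numerator: -35 ≡ 108 (mod 143), so (-35/143) = (108/143).
Factor out 2: 108 = 2^2·27. Since 143 ≡ 7 (mod 8), (2/143) = +1, and (2/143)^2 = +1. Now have (27/143).
Both 27 ≡ 3 and 143 ≡ 3 (mod 4), so reciprocity gives (27/143) = -(143/27). Reduce: 143 ≡ 8 (mod 27). Now have -(8/27).
Factor out 2: 8 = 2^3. Since 27 ≡ 3 (mod 8), (2/27) = -1, and (2/27)^3 = -1. Now have (1/27).
(1/27) = 1. Collecting the sign factors: 1.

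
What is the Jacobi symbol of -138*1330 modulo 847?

By multiplicativity, (-138·1330|847) = (-138|847)·(1330|847).
First factor (-138|847):
(-138|847)
  = (709|847)    [-138 ≡ 709 mod 847]
  = (847|709)    [QR: 709 ≡ 1 mod 4, sign kept]
  = (138|709)    [847 ≡ 138 mod 709]
  = -(69|709)    [709 ≡ 5 mod 8 ⇒ (2|709) = -1]
  = -(709|69)    [QR: 69 ≡ 1 mod 4, sign kept]
  = -(19|69)    [709 ≡ 19 mod 69]
  = -(69|19)    [QR: 69 ≡ 1 mod 4, sign kept]
  = -(12|19)    [69 ≡ 12 mod 19]
  = -(3|19)    [19 ≡ 3 mod 8 ⇒ (2|19)^2 = +1]
  = (19|3)    [QR: both ≡ 3 mod 4, sign flips]
  = (1|3)    [19 ≡ 1 mod 3]
  = 1    [(1|3) = 1]
Second factor (1330|847):
(1330|847)
  = (483|847)    [1330 ≡ 483 mod 847]
  = -(847|483)    [QR: both ≡ 3 mod 4, sign flips]
  = -(364|483)    [847 ≡ 364 mod 483]
  = -(91|483)    [483 ≡ 3 mod 8 ⇒ (2|483)^2 = +1]
  = (483|91)    [QR: both ≡ 3 mod 4, sign flips]
  = (28|91)    [483 ≡ 28 mod 91]
  = (7|91)    [91 ≡ 3 mod 8 ⇒ (2|91)^2 = +1]
  = -(91|7)    [QR: both ≡ 3 mod 4, sign flips]
  = -(0|7)    [91 ≡ 0 mod 7]
  = 0    [numerator 0, gcd > 1]
Product: (1)·(0) = 0.

0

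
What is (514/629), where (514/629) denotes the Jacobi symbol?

(514/629)
  = -(257/629)    [629 ≡ 5 mod 8 ⇒ (2/629) = -1]
  = -(629/257)    [QR: 257 ≡ 1 mod 4, sign kept]
  = -(115/257)    [629 ≡ 115 mod 257]
  = -(257/115)    [QR: 257 ≡ 1 mod 4, sign kept]
  = -(27/115)    [257 ≡ 27 mod 115]
  = (115/27)    [QR: both ≡ 3 mod 4, sign flips]
  = (7/27)    [115 ≡ 7 mod 27]
  = -(27/7)    [QR: both ≡ 3 mod 4, sign flips]
  = -(6/7)    [27 ≡ 6 mod 7]
  = -(3/7)    [7 ≡ 7 mod 8 ⇒ (2/7) = +1]
  = (7/3)    [QR: both ≡ 3 mod 4, sign flips]
  = (1/3)    [7 ≡ 1 mod 3]
  = 1    [(1/3) = 1]

1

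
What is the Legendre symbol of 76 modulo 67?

(76 / 67)
  = (9 / 67)    [76 ≡ 9 mod 67]
  = (67 / 9)    [QR: 9 ≡ 1 mod 4, sign kept]
  = (4 / 9)    [67 ≡ 4 mod 9]
  = (1 / 9)    [9 ≡ 1 mod 8 ⇒ (2 / 9)^2 = +1]
  = 1    [(1 / 9) = 1]

1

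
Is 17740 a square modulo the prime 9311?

no

Reduce the numerator: 17740 ≡ 8429 (mod 9311), so (17740/9311) = (8429/9311).
8429 ≡ 1 (mod 4), so quadratic reciprocity gives (8429/9311) = (9311/8429). Reduce: 9311 ≡ 882 (mod 8429). Now have (882/8429).
Factor out 2: 882 = 2·441. Since 8429 ≡ 5 (mod 8), (2/8429) = -1. Now have -(441/8429).
441 ≡ 1 (mod 4), so quadratic reciprocity gives (441/8429) = (8429/441). Reduce: 8429 ≡ 50 (mod 441). Now have -(50/441).
Factor out 2: 50 = 2·25. Since 441 ≡ 1 (mod 8), (2/441) = +1. Now have -(25/441).
25 ≡ 1 (mod 4), so quadratic reciprocity gives (25/441) = (441/25). Reduce: 441 ≡ 16 (mod 25). Now have -(16/25).
Factor out 2: 16 = 2^4. Since 25 ≡ 1 (mod 8), (2/25) = +1, and (2/25)^4 = +1. Now have -(1/25).
(1/25) = 1. Collecting the sign factors: -1.
The Legendre symbol is -1, so x^2 ≡ 17740 (mod 9311) has no solution.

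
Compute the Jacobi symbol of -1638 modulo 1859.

Reduce the numerator: -1638 ≡ 221 (mod 1859), so (-1638|1859) = (221|1859).
221 ≡ 1 (mod 4), so quadratic reciprocity gives (221|1859) = (1859|221). Reduce: 1859 ≡ 91 (mod 221). Now have (91|221).
221 ≡ 1 (mod 4), so quadratic reciprocity gives (91|221) = (221|91). Reduce: 221 ≡ 39 (mod 91). Now have (39|91).
Both 39 ≡ 3 and 91 ≡ 3 (mod 4), so reciprocity gives (39|91) = -(91|39). Reduce: 91 ≡ 13 (mod 39). Now have -(13|39).
13 ≡ 1 (mod 4), so quadratic reciprocity gives (13|39) = (39|13). Reduce: 39 ≡ 0 (mod 13). Now have -(0|13).
The numerator is now 0 with denominator 13 > 1: the symbol is 0.

0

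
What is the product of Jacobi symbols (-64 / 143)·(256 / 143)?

-1

By multiplicativity, (-64·256 / 143) = (-64 / 143)·(256 / 143).
First factor (-64 / 143):
Reduce the numerator: -64 ≡ 79 (mod 143), so (-64 / 143) = (79 / 143).
Both 79 ≡ 3 and 143 ≡ 3 (mod 4), so reciprocity gives (79 / 143) = -(143 / 79). Reduce: 143 ≡ 64 (mod 79). Now have -(64 / 79).
Factor out 2: 64 = 2^6. Since 79 ≡ 7 (mod 8), (2 / 79) = +1, and (2 / 79)^6 = +1. Now have -(1 / 79).
(1 / 79) = 1. Collecting the sign factors: -1.
Second factor (256 / 143):
Reduce the numerator: 256 ≡ 113 (mod 143), so (256 / 143) = (113 / 143).
113 ≡ 1 (mod 4), so quadratic reciprocity gives (113 / 143) = (143 / 113). Reduce: 143 ≡ 30 (mod 113). Now have (30 / 113).
Factor out 2: 30 = 2·15. Since 113 ≡ 1 (mod 8), (2 / 113) = +1. Now have (15 / 113).
113 ≡ 1 (mod 4), so quadratic reciprocity gives (15 / 113) = (113 / 15). Reduce: 113 ≡ 8 (mod 15). Now have (8 / 15).
Factor out 2: 8 = 2^3. Since 15 ≡ 7 (mod 8), (2 / 15) = +1, and (2 / 15)^3 = +1. Now have (1 / 15).
(1 / 15) = 1. Collecting the sign factors: 1.
Product: (-1)·(1) = -1.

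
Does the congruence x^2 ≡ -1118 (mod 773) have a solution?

(-1118/773)
  = (1118/773)    [773 ≡ 1 mod 4 ⇒ (-1/773) = +1]
  = (345/773)    [1118 ≡ 345 mod 773]
  = (773/345)    [QR: 345 ≡ 1 mod 4, sign kept]
  = (83/345)    [773 ≡ 83 mod 345]
  = (345/83)    [QR: 345 ≡ 1 mod 4, sign kept]
  = (13/83)    [345 ≡ 13 mod 83]
  = (83/13)    [QR: 13 ≡ 1 mod 4, sign kept]
  = (5/13)    [83 ≡ 5 mod 13]
  = (13/5)    [QR: 5 ≡ 1 mod 4, sign kept]
  = (3/5)    [13 ≡ 3 mod 5]
  = (5/3)    [QR: 5 ≡ 1 mod 4, sign kept]
  = (2/3)    [5 ≡ 2 mod 3]
  = -(1/3)    [3 ≡ 3 mod 8 ⇒ (2/3) = -1]
  = -1    [(1/3) = 1]
The Legendre symbol is -1, so x^2 ≡ -1118 (mod 773) has no solution.

no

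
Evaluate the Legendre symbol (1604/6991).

-1

Factor out 2: 1604 = 2^2·401. Since 6991 ≡ 7 (mod 8), (2/6991) = +1, and (2/6991)^2 = +1. Now have (401/6991).
401 ≡ 1 (mod 4), so quadratic reciprocity gives (401/6991) = (6991/401). Reduce: 6991 ≡ 174 (mod 401). Now have (174/401).
Factor out 2: 174 = 2·87. Since 401 ≡ 1 (mod 8), (2/401) = +1. Now have (87/401).
401 ≡ 1 (mod 4), so quadratic reciprocity gives (87/401) = (401/87). Reduce: 401 ≡ 53 (mod 87). Now have (53/87).
53 ≡ 1 (mod 4), so quadratic reciprocity gives (53/87) = (87/53). Reduce: 87 ≡ 34 (mod 53). Now have (34/53).
Factor out 2: 34 = 2·17. Since 53 ≡ 5 (mod 8), (2/53) = -1. Now have -(17/53).
17 ≡ 1 (mod 4), so quadratic reciprocity gives (17/53) = (53/17). Reduce: 53 ≡ 2 (mod 17). Now have -(2/17).
Factor out 2: 2 = 2. Since 17 ≡ 1 (mod 8), (2/17) = +1. Now have -(1/17).
(1/17) = 1. Collecting the sign factors: -1.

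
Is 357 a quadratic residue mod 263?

no

Reduce the numerator: 357 ≡ 94 (mod 263), so (357/263) = (94/263).
Factor out 2: 94 = 2·47. Since 263 ≡ 7 (mod 8), (2/263) = +1. Now have (47/263).
Both 47 ≡ 3 and 263 ≡ 3 (mod 4), so reciprocity gives (47/263) = -(263/47). Reduce: 263 ≡ 28 (mod 47). Now have -(28/47).
Factor out 2: 28 = 2^2·7. Since 47 ≡ 7 (mod 8), (2/47) = +1, and (2/47)^2 = +1. Now have -(7/47).
Both 7 ≡ 3 and 47 ≡ 3 (mod 4), so reciprocity gives (7/47) = -(47/7). Reduce: 47 ≡ 5 (mod 7). Now have (5/7).
5 ≡ 1 (mod 4), so quadratic reciprocity gives (5/7) = (7/5). Reduce: 7 ≡ 2 (mod 5). Now have (2/5).
Factor out 2: 2 = 2. Since 5 ≡ 5 (mod 8), (2/5) = -1. Now have -(1/5).
(1/5) = 1. Collecting the sign factors: -1.
(357/263) = -1, and 263 is prime, so 357 is not a quadratic residue mod 263.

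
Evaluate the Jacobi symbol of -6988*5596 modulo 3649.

By multiplicativity, (-6988·5596|3649) = (-6988|3649)·(5596|3649).
First factor (-6988|3649):
(-6988|3649)
  = (310|3649)    [-6988 ≡ 310 mod 3649]
  = (155|3649)    [3649 ≡ 1 mod 8 ⇒ (2|3649) = +1]
  = (3649|155)    [QR: 3649 ≡ 1 mod 4, sign kept]
  = (84|155)    [3649 ≡ 84 mod 155]
  = (21|155)    [155 ≡ 3 mod 8 ⇒ (2|155)^2 = +1]
  = (155|21)    [QR: 21 ≡ 1 mod 4, sign kept]
  = (8|21)    [155 ≡ 8 mod 21]
  = -(1|21)    [21 ≡ 5 mod 8 ⇒ (2|21)^3 = -1]
  = -1    [(1|21) = 1]
Second factor (5596|3649):
(5596|3649)
  = (1947|3649)    [5596 ≡ 1947 mod 3649]
  = (3649|1947)    [QR: 3649 ≡ 1 mod 4, sign kept]
  = (1702|1947)    [3649 ≡ 1702 mod 1947]
  = -(851|1947)    [1947 ≡ 3 mod 8 ⇒ (2|1947) = -1]
  = (1947|851)    [QR: both ≡ 3 mod 4, sign flips]
  = (245|851)    [1947 ≡ 245 mod 851]
  = (851|245)    [QR: 245 ≡ 1 mod 4, sign kept]
  = (116|245)    [851 ≡ 116 mod 245]
  = (29|245)    [245 ≡ 5 mod 8 ⇒ (2|245)^2 = +1]
  = (245|29)    [QR: 29 ≡ 1 mod 4, sign kept]
  = (13|29)    [245 ≡ 13 mod 29]
  = (29|13)    [QR: 13 ≡ 1 mod 4, sign kept]
  = (3|13)    [29 ≡ 3 mod 13]
  = (13|3)    [QR: 13 ≡ 1 mod 4, sign kept]
  = (1|3)    [13 ≡ 1 mod 3]
  = 1    [(1|3) = 1]
Product: (-1)·(1) = -1.

-1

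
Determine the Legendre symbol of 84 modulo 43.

1

Reduce the numerator: 84 ≡ 41 (mod 43), so (84|43) = (41|43).
41 ≡ 1 (mod 4), so quadratic reciprocity gives (41|43) = (43|41). Reduce: 43 ≡ 2 (mod 41). Now have (2|41).
Factor out 2: 2 = 2. Since 41 ≡ 1 (mod 8), (2|41) = +1. Now have (1|41).
(1|41) = 1. Collecting the sign factors: 1.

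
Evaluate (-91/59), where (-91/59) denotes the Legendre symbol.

1

Pull out -1: (-91/59) = (-1/59)·(91/59). Since 59 ≡ 3 (mod 4), (-1/59) = -1. Now have -(91/59).
Reduce the numerator: 91 ≡ 32 (mod 59), so (91/59) = (32/59).
Factor out 2: 32 = 2^5. Since 59 ≡ 3 (mod 8), (2/59) = -1, and (2/59)^5 = -1. Now have (1/59).
(1/59) = 1. Collecting the sign factors: 1.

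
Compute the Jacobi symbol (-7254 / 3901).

1

Pull out -1: (-7254 / 3901) = (-1 / 3901)·(7254 / 3901). Since 3901 ≡ 1 (mod 4), (-1 / 3901) = +1. Now have (7254 / 3901).
Reduce the numerator: 7254 ≡ 3353 (mod 3901), so (7254 / 3901) = (3353 / 3901).
3353 ≡ 1 (mod 4), so quadratic reciprocity gives (3353 / 3901) = (3901 / 3353). Reduce: 3901 ≡ 548 (mod 3353). Now have (548 / 3353).
Factor out 2: 548 = 2^2·137. Since 3353 ≡ 1 (mod 8), (2 / 3353) = +1, and (2 / 3353)^2 = +1. Now have (137 / 3353).
137 ≡ 1 (mod 4), so quadratic reciprocity gives (137 / 3353) = (3353 / 137). Reduce: 3353 ≡ 65 (mod 137). Now have (65 / 137).
65 ≡ 1 (mod 4), so quadratic reciprocity gives (65 / 137) = (137 / 65). Reduce: 137 ≡ 7 (mod 65). Now have (7 / 65).
65 ≡ 1 (mod 4), so quadratic reciprocity gives (7 / 65) = (65 / 7). Reduce: 65 ≡ 2 (mod 7). Now have (2 / 7).
Factor out 2: 2 = 2. Since 7 ≡ 7 (mod 8), (2 / 7) = +1. Now have (1 / 7).
(1 / 7) = 1. Collecting the sign factors: 1.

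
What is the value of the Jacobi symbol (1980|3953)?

-1

(1980|3953)
  = (495|3953)    [3953 ≡ 1 mod 8 ⇒ (2|3953)^2 = +1]
  = (3953|495)    [QR: 3953 ≡ 1 mod 4, sign kept]
  = (488|495)    [3953 ≡ 488 mod 495]
  = (61|495)    [495 ≡ 7 mod 8 ⇒ (2|495)^3 = +1]
  = (495|61)    [QR: 61 ≡ 1 mod 4, sign kept]
  = (7|61)    [495 ≡ 7 mod 61]
  = (61|7)    [QR: 61 ≡ 1 mod 4, sign kept]
  = (5|7)    [61 ≡ 5 mod 7]
  = (7|5)    [QR: 5 ≡ 1 mod 4, sign kept]
  = (2|5)    [7 ≡ 2 mod 5]
  = -(1|5)    [5 ≡ 5 mod 8 ⇒ (2|5) = -1]
  = -1    [(1|5) = 1]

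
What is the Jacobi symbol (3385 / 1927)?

Reduce the numerator: 3385 ≡ 1458 (mod 1927), so (3385 / 1927) = (1458 / 1927).
Factor out 2: 1458 = 2·729. Since 1927 ≡ 7 (mod 8), (2 / 1927) = +1. Now have (729 / 1927).
729 ≡ 1 (mod 4), so quadratic reciprocity gives (729 / 1927) = (1927 / 729). Reduce: 1927 ≡ 469 (mod 729). Now have (469 / 729).
469 ≡ 1 (mod 4), so quadratic reciprocity gives (469 / 729) = (729 / 469). Reduce: 729 ≡ 260 (mod 469). Now have (260 / 469).
Factor out 2: 260 = 2^2·65. Since 469 ≡ 5 (mod 8), (2 / 469) = -1, and (2 / 469)^2 = +1. Now have (65 / 469).
65 ≡ 1 (mod 4), so quadratic reciprocity gives (65 / 469) = (469 / 65). Reduce: 469 ≡ 14 (mod 65). Now have (14 / 65).
Factor out 2: 14 = 2·7. Since 65 ≡ 1 (mod 8), (2 / 65) = +1. Now have (7 / 65).
65 ≡ 1 (mod 4), so quadratic reciprocity gives (7 / 65) = (65 / 7). Reduce: 65 ≡ 2 (mod 7). Now have (2 / 7).
Factor out 2: 2 = 2. Since 7 ≡ 7 (mod 8), (2 / 7) = +1. Now have (1 / 7).
(1 / 7) = 1. Collecting the sign factors: 1.

1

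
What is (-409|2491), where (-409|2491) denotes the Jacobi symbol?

(-409|2491)
  = -(409|2491)    [2491 ≡ 3 mod 4 ⇒ (-1|2491) = -1]
  = -(2491|409)    [QR: 409 ≡ 1 mod 4, sign kept]
  = -(37|409)    [2491 ≡ 37 mod 409]
  = -(409|37)    [QR: 37 ≡ 1 mod 4, sign kept]
  = -(2|37)    [409 ≡ 2 mod 37]
  = (1|37)    [37 ≡ 5 mod 8 ⇒ (2|37) = -1]
  = 1    [(1|37) = 1]

1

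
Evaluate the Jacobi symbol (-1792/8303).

1

(-1792/8303)
  = (6511/8303)    [-1792 ≡ 6511 mod 8303]
  = -(8303/6511)    [QR: both ≡ 3 mod 4, sign flips]
  = -(1792/6511)    [8303 ≡ 1792 mod 6511]
  = -(7/6511)    [6511 ≡ 7 mod 8 ⇒ (2/6511)^8 = +1]
  = (6511/7)    [QR: both ≡ 3 mod 4, sign flips]
  = (1/7)    [6511 ≡ 1 mod 7]
  = 1    [(1/7) = 1]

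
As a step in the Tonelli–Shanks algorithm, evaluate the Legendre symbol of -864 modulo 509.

1

(-864|509)
  = (154|509)    [-864 ≡ 154 mod 509]
  = -(77|509)    [509 ≡ 5 mod 8 ⇒ (2|509) = -1]
  = -(509|77)    [QR: 77 ≡ 1 mod 4, sign kept]
  = -(47|77)    [509 ≡ 47 mod 77]
  = -(77|47)    [QR: 77 ≡ 1 mod 4, sign kept]
  = -(30|47)    [77 ≡ 30 mod 47]
  = -(15|47)    [47 ≡ 7 mod 8 ⇒ (2|47) = +1]
  = (47|15)    [QR: both ≡ 3 mod 4, sign flips]
  = (2|15)    [47 ≡ 2 mod 15]
  = (1|15)    [15 ≡ 7 mod 8 ⇒ (2|15) = +1]
  = 1    [(1|15) = 1]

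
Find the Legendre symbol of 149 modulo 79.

-1

Reduce the numerator: 149 ≡ 70 (mod 79), so (149/79) = (70/79).
Factor out 2: 70 = 2·35. Since 79 ≡ 7 (mod 8), (2/79) = +1. Now have (35/79).
Both 35 ≡ 3 and 79 ≡ 3 (mod 4), so reciprocity gives (35/79) = -(79/35). Reduce: 79 ≡ 9 (mod 35). Now have -(9/35).
9 ≡ 1 (mod 4), so quadratic reciprocity gives (9/35) = (35/9). Reduce: 35 ≡ 8 (mod 9). Now have -(8/9).
Factor out 2: 8 = 2^3. Since 9 ≡ 1 (mod 8), (2/9) = +1, and (2/9)^3 = +1. Now have -(1/9).
(1/9) = 1. Collecting the sign factors: -1.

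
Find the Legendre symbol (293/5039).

1

(293/5039)
  = (5039/293)    [QR: 293 ≡ 1 mod 4, sign kept]
  = (58/293)    [5039 ≡ 58 mod 293]
  = -(29/293)    [293 ≡ 5 mod 8 ⇒ (2/293) = -1]
  = -(293/29)    [QR: 29 ≡ 1 mod 4, sign kept]
  = -(3/29)    [293 ≡ 3 mod 29]
  = -(29/3)    [QR: 29 ≡ 1 mod 4, sign kept]
  = -(2/3)    [29 ≡ 2 mod 3]
  = (1/3)    [3 ≡ 3 mod 8 ⇒ (2/3) = -1]
  = 1    [(1/3) = 1]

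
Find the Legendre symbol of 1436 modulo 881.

-1

Reduce the numerator: 1436 ≡ 555 (mod 881), so (1436|881) = (555|881).
881 ≡ 1 (mod 4), so quadratic reciprocity gives (555|881) = (881|555). Reduce: 881 ≡ 326 (mod 555). Now have (326|555).
Factor out 2: 326 = 2·163. Since 555 ≡ 3 (mod 8), (2|555) = -1. Now have -(163|555).
Both 163 ≡ 3 and 555 ≡ 3 (mod 4), so reciprocity gives (163|555) = -(555|163). Reduce: 555 ≡ 66 (mod 163). Now have (66|163).
Factor out 2: 66 = 2·33. Since 163 ≡ 3 (mod 8), (2|163) = -1. Now have -(33|163).
33 ≡ 1 (mod 4), so quadratic reciprocity gives (33|163) = (163|33). Reduce: 163 ≡ 31 (mod 33). Now have -(31|33).
33 ≡ 1 (mod 4), so quadratic reciprocity gives (31|33) = (33|31). Reduce: 33 ≡ 2 (mod 31). Now have -(2|31).
Factor out 2: 2 = 2. Since 31 ≡ 7 (mod 8), (2|31) = +1. Now have -(1|31).
(1|31) = 1. Collecting the sign factors: -1.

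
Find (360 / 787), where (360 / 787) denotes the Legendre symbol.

Factor out 2: 360 = 2^3·45. Since 787 ≡ 3 (mod 8), (2 / 787) = -1, and (2 / 787)^3 = -1. Now have -(45 / 787).
45 ≡ 1 (mod 4), so quadratic reciprocity gives (45 / 787) = (787 / 45). Reduce: 787 ≡ 22 (mod 45). Now have -(22 / 45).
Factor out 2: 22 = 2·11. Since 45 ≡ 5 (mod 8), (2 / 45) = -1. Now have (11 / 45).
45 ≡ 1 (mod 4), so quadratic reciprocity gives (11 / 45) = (45 / 11). Reduce: 45 ≡ 1 (mod 11). Now have (1 / 11).
(1 / 11) = 1. Collecting the sign factors: 1.

1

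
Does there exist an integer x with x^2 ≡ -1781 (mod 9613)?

Reduce the numerator: -1781 ≡ 7832 (mod 9613), so (-1781/9613) = (7832/9613).
Factor out 2: 7832 = 2^3·979. Since 9613 ≡ 5 (mod 8), (2/9613) = -1, and (2/9613)^3 = -1. Now have -(979/9613).
9613 ≡ 1 (mod 4), so quadratic reciprocity gives (979/9613) = (9613/979). Reduce: 9613 ≡ 802 (mod 979). Now have -(802/979).
Factor out 2: 802 = 2·401. Since 979 ≡ 3 (mod 8), (2/979) = -1. Now have (401/979).
401 ≡ 1 (mod 4), so quadratic reciprocity gives (401/979) = (979/401). Reduce: 979 ≡ 177 (mod 401). Now have (177/401).
177 ≡ 1 (mod 4), so quadratic reciprocity gives (177/401) = (401/177). Reduce: 401 ≡ 47 (mod 177). Now have (47/177).
177 ≡ 1 (mod 4), so quadratic reciprocity gives (47/177) = (177/47). Reduce: 177 ≡ 36 (mod 47). Now have (36/47).
Factor out 2: 36 = 2^2·9. Since 47 ≡ 7 (mod 8), (2/47) = +1, and (2/47)^2 = +1. Now have (9/47).
9 ≡ 1 (mod 4), so quadratic reciprocity gives (9/47) = (47/9). Reduce: 47 ≡ 2 (mod 9). Now have (2/9).
Factor out 2: 2 = 2. Since 9 ≡ 1 (mod 8), (2/9) = +1. Now have (1/9).
(1/9) = 1. Collecting the sign factors: 1.
The Legendre symbol is 1, so x^2 ≡ -1781 (mod 9613) has solution.

yes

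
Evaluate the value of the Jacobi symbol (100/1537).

1

(100/1537)
  = (25/1537)    [1537 ≡ 1 mod 8 ⇒ (2/1537)^2 = +1]
  = (1537/25)    [QR: 25 ≡ 1 mod 4, sign kept]
  = (12/25)    [1537 ≡ 12 mod 25]
  = (3/25)    [25 ≡ 1 mod 8 ⇒ (2/25)^2 = +1]
  = (25/3)    [QR: 25 ≡ 1 mod 4, sign kept]
  = (1/3)    [25 ≡ 1 mod 3]
  = 1    [(1/3) = 1]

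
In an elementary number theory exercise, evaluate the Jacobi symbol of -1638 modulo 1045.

Pull out -1: (-1638/1045) = (-1/1045)·(1638/1045). Since 1045 ≡ 1 (mod 4), (-1/1045) = +1. Now have (1638/1045).
Reduce the numerator: 1638 ≡ 593 (mod 1045), so (1638/1045) = (593/1045).
593 ≡ 1 (mod 4), so quadratic reciprocity gives (593/1045) = (1045/593). Reduce: 1045 ≡ 452 (mod 593). Now have (452/593).
Factor out 2: 452 = 2^2·113. Since 593 ≡ 1 (mod 8), (2/593) = +1, and (2/593)^2 = +1. Now have (113/593).
113 ≡ 1 (mod 4), so quadratic reciprocity gives (113/593) = (593/113). Reduce: 593 ≡ 28 (mod 113). Now have (28/113).
Factor out 2: 28 = 2^2·7. Since 113 ≡ 1 (mod 8), (2/113) = +1, and (2/113)^2 = +1. Now have (7/113).
113 ≡ 1 (mod 4), so quadratic reciprocity gives (7/113) = (113/7). Reduce: 113 ≡ 1 (mod 7). Now have (1/7).
(1/7) = 1. Collecting the sign factors: 1.

1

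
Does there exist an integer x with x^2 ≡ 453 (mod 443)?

(453/443)
  = (10/443)    [453 ≡ 10 mod 443]
  = -(5/443)    [443 ≡ 3 mod 8 ⇒ (2/443) = -1]
  = -(443/5)    [QR: 5 ≡ 1 mod 4, sign kept]
  = -(3/5)    [443 ≡ 3 mod 5]
  = -(5/3)    [QR: 5 ≡ 1 mod 4, sign kept]
  = -(2/3)    [5 ≡ 2 mod 3]
  = (1/3)    [3 ≡ 3 mod 8 ⇒ (2/3) = -1]
  = 1    [(1/3) = 1]
The Legendre symbol is 1, so x^2 ≡ 453 (mod 443) has solution.

yes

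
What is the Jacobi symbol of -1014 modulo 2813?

Reduce the numerator: -1014 ≡ 1799 (mod 2813), so (-1014|2813) = (1799|2813).
2813 ≡ 1 (mod 4), so quadratic reciprocity gives (1799|2813) = (2813|1799). Reduce: 2813 ≡ 1014 (mod 1799). Now have (1014|1799).
Factor out 2: 1014 = 2·507. Since 1799 ≡ 7 (mod 8), (2|1799) = +1. Now have (507|1799).
Both 507 ≡ 3 and 1799 ≡ 3 (mod 4), so reciprocity gives (507|1799) = -(1799|507). Reduce: 1799 ≡ 278 (mod 507). Now have -(278|507).
Factor out 2: 278 = 2·139. Since 507 ≡ 3 (mod 8), (2|507) = -1. Now have (139|507).
Both 139 ≡ 3 and 507 ≡ 3 (mod 4), so reciprocity gives (139|507) = -(507|139). Reduce: 507 ≡ 90 (mod 139). Now have -(90|139).
Factor out 2: 90 = 2·45. Since 139 ≡ 3 (mod 8), (2|139) = -1. Now have (45|139).
45 ≡ 1 (mod 4), so quadratic reciprocity gives (45|139) = (139|45). Reduce: 139 ≡ 4 (mod 45). Now have (4|45).
Factor out 2: 4 = 2^2. Since 45 ≡ 5 (mod 8), (2|45) = -1, and (2|45)^2 = +1. Now have (1|45).
(1|45) = 1. Collecting the sign factors: 1.

1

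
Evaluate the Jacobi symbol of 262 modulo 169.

(262/169)
  = (93/169)    [262 ≡ 93 mod 169]
  = (169/93)    [QR: 93 ≡ 1 mod 4, sign kept]
  = (76/93)    [169 ≡ 76 mod 93]
  = (19/93)    [93 ≡ 5 mod 8 ⇒ (2/93)^2 = +1]
  = (93/19)    [QR: 93 ≡ 1 mod 4, sign kept]
  = (17/19)    [93 ≡ 17 mod 19]
  = (19/17)    [QR: 17 ≡ 1 mod 4, sign kept]
  = (2/17)    [19 ≡ 2 mod 17]
  = (1/17)    [17 ≡ 1 mod 8 ⇒ (2/17) = +1]
  = 1    [(1/17) = 1]

1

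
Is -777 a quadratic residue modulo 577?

yes

Reduce the numerator: -777 ≡ 377 (mod 577), so (-777|577) = (377|577).
377 ≡ 1 (mod 4), so quadratic reciprocity gives (377|577) = (577|377). Reduce: 577 ≡ 200 (mod 377). Now have (200|377).
Factor out 2: 200 = 2^3·25. Since 377 ≡ 1 (mod 8), (2|377) = +1, and (2|377)^3 = +1. Now have (25|377).
25 ≡ 1 (mod 4), so quadratic reciprocity gives (25|377) = (377|25). Reduce: 377 ≡ 2 (mod 25). Now have (2|25).
Factor out 2: 2 = 2. Since 25 ≡ 1 (mod 8), (2|25) = +1. Now have (1|25).
(1|25) = 1. Collecting the sign factors: 1.
(-777|577) = 1, and 577 is prime, so -777 is a quadratic residue mod 577.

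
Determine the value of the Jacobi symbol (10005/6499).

-1

Reduce the numerator: 10005 ≡ 3506 (mod 6499), so (10005/6499) = (3506/6499).
Factor out 2: 3506 = 2·1753. Since 6499 ≡ 3 (mod 8), (2/6499) = -1. Now have -(1753/6499).
1753 ≡ 1 (mod 4), so quadratic reciprocity gives (1753/6499) = (6499/1753). Reduce: 6499 ≡ 1240 (mod 1753). Now have -(1240/1753).
Factor out 2: 1240 = 2^3·155. Since 1753 ≡ 1 (mod 8), (2/1753) = +1, and (2/1753)^3 = +1. Now have -(155/1753).
1753 ≡ 1 (mod 4), so quadratic reciprocity gives (155/1753) = (1753/155). Reduce: 1753 ≡ 48 (mod 155). Now have -(48/155).
Factor out 2: 48 = 2^4·3. Since 155 ≡ 3 (mod 8), (2/155) = -1, and (2/155)^4 = +1. Now have -(3/155).
Both 3 ≡ 3 and 155 ≡ 3 (mod 4), so reciprocity gives (3/155) = -(155/3). Reduce: 155 ≡ 2 (mod 3). Now have (2/3).
Factor out 2: 2 = 2. Since 3 ≡ 3 (mod 8), (2/3) = -1. Now have -(1/3).
(1/3) = 1. Collecting the sign factors: -1.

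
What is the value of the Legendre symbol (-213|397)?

Reduce the numerator: -213 ≡ 184 (mod 397), so (-213|397) = (184|397).
Factor out 2: 184 = 2^3·23. Since 397 ≡ 5 (mod 8), (2|397) = -1, and (2|397)^3 = -1. Now have -(23|397).
397 ≡ 1 (mod 4), so quadratic reciprocity gives (23|397) = (397|23). Reduce: 397 ≡ 6 (mod 23). Now have -(6|23).
Factor out 2: 6 = 2·3. Since 23 ≡ 7 (mod 8), (2|23) = +1. Now have -(3|23).
Both 3 ≡ 3 and 23 ≡ 3 (mod 4), so reciprocity gives (3|23) = -(23|3). Reduce: 23 ≡ 2 (mod 3). Now have (2|3).
Factor out 2: 2 = 2. Since 3 ≡ 3 (mod 8), (2|3) = -1. Now have -(1|3).
(1|3) = 1. Collecting the sign factors: -1.

-1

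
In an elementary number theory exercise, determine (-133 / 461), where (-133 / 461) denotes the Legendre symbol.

(-133 / 461)
  = (328 / 461)    [-133 ≡ 328 mod 461]
  = -(41 / 461)    [461 ≡ 5 mod 8 ⇒ (2 / 461)^3 = -1]
  = -(461 / 41)    [QR: 41 ≡ 1 mod 4, sign kept]
  = -(10 / 41)    [461 ≡ 10 mod 41]
  = -(5 / 41)    [41 ≡ 1 mod 8 ⇒ (2 / 41) = +1]
  = -(41 / 5)    [QR: 5 ≡ 1 mod 4, sign kept]
  = -(1 / 5)    [41 ≡ 1 mod 5]
  = -1    [(1 / 5) = 1]

-1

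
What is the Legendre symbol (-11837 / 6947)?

-1

(-11837 / 6947)
  = (2057 / 6947)    [-11837 ≡ 2057 mod 6947]
  = (6947 / 2057)    [QR: 2057 ≡ 1 mod 4, sign kept]
  = (776 / 2057)    [6947 ≡ 776 mod 2057]
  = (97 / 2057)    [2057 ≡ 1 mod 8 ⇒ (2 / 2057)^3 = +1]
  = (2057 / 97)    [QR: 97 ≡ 1 mod 4, sign kept]
  = (20 / 97)    [2057 ≡ 20 mod 97]
  = (5 / 97)    [97 ≡ 1 mod 8 ⇒ (2 / 97)^2 = +1]
  = (97 / 5)    [QR: 5 ≡ 1 mod 4, sign kept]
  = (2 / 5)    [97 ≡ 2 mod 5]
  = -(1 / 5)    [5 ≡ 5 mod 8 ⇒ (2 / 5) = -1]
  = -1    [(1 / 5) = 1]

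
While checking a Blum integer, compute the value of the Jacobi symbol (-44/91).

Reduce the numerator: -44 ≡ 47 (mod 91), so (-44/91) = (47/91).
Both 47 ≡ 3 and 91 ≡ 3 (mod 4), so reciprocity gives (47/91) = -(91/47). Reduce: 91 ≡ 44 (mod 47). Now have -(44/47).
Factor out 2: 44 = 2^2·11. Since 47 ≡ 7 (mod 8), (2/47) = +1, and (2/47)^2 = +1. Now have -(11/47).
Both 11 ≡ 3 and 47 ≡ 3 (mod 4), so reciprocity gives (11/47) = -(47/11). Reduce: 47 ≡ 3 (mod 11). Now have (3/11).
Both 3 ≡ 3 and 11 ≡ 3 (mod 4), so reciprocity gives (3/11) = -(11/3). Reduce: 11 ≡ 2 (mod 3). Now have -(2/3).
Factor out 2: 2 = 2. Since 3 ≡ 3 (mod 8), (2/3) = -1. Now have (1/3).
(1/3) = 1. Collecting the sign factors: 1.

1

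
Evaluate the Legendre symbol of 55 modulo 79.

1

(55/79)
  = -(79/55)    [QR: both ≡ 3 mod 4, sign flips]
  = -(24/55)    [79 ≡ 24 mod 55]
  = -(3/55)    [55 ≡ 7 mod 8 ⇒ (2/55)^3 = +1]
  = (55/3)    [QR: both ≡ 3 mod 4, sign flips]
  = (1/3)    [55 ≡ 1 mod 3]
  = 1    [(1/3) = 1]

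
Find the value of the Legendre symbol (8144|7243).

Reduce the numerator: 8144 ≡ 901 (mod 7243), so (8144|7243) = (901|7243).
901 ≡ 1 (mod 4), so quadratic reciprocity gives (901|7243) = (7243|901). Reduce: 7243 ≡ 35 (mod 901). Now have (35|901).
901 ≡ 1 (mod 4), so quadratic reciprocity gives (35|901) = (901|35). Reduce: 901 ≡ 26 (mod 35). Now have (26|35).
Factor out 2: 26 = 2·13. Since 35 ≡ 3 (mod 8), (2|35) = -1. Now have -(13|35).
13 ≡ 1 (mod 4), so quadratic reciprocity gives (13|35) = (35|13). Reduce: 35 ≡ 9 (mod 13). Now have -(9|13).
9 ≡ 1 (mod 4), so quadratic reciprocity gives (9|13) = (13|9). Reduce: 13 ≡ 4 (mod 9). Now have -(4|9).
Factor out 2: 4 = 2^2. Since 9 ≡ 1 (mod 8), (2|9) = +1, and (2|9)^2 = +1. Now have -(1|9).
(1|9) = 1. Collecting the sign factors: -1.

-1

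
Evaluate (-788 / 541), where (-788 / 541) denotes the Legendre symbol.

(-788 / 541)
  = (294 / 541)    [-788 ≡ 294 mod 541]
  = -(147 / 541)    [541 ≡ 5 mod 8 ⇒ (2 / 541) = -1]
  = -(541 / 147)    [QR: 541 ≡ 1 mod 4, sign kept]
  = -(100 / 147)    [541 ≡ 100 mod 147]
  = -(25 / 147)    [147 ≡ 3 mod 8 ⇒ (2 / 147)^2 = +1]
  = -(147 / 25)    [QR: 25 ≡ 1 mod 4, sign kept]
  = -(22 / 25)    [147 ≡ 22 mod 25]
  = -(11 / 25)    [25 ≡ 1 mod 8 ⇒ (2 / 25) = +1]
  = -(25 / 11)    [QR: 25 ≡ 1 mod 4, sign kept]
  = -(3 / 11)    [25 ≡ 3 mod 11]
  = (11 / 3)    [QR: both ≡ 3 mod 4, sign flips]
  = (2 / 3)    [11 ≡ 2 mod 3]
  = -(1 / 3)    [3 ≡ 3 mod 8 ⇒ (2 / 3) = -1]
  = -1    [(1 / 3) = 1]

-1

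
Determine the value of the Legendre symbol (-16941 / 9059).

1

Reduce the numerator: -16941 ≡ 1177 (mod 9059), so (-16941 / 9059) = (1177 / 9059).
1177 ≡ 1 (mod 4), so quadratic reciprocity gives (1177 / 9059) = (9059 / 1177). Reduce: 9059 ≡ 820 (mod 1177). Now have (820 / 1177).
Factor out 2: 820 = 2^2·205. Since 1177 ≡ 1 (mod 8), (2 / 1177) = +1, and (2 / 1177)^2 = +1. Now have (205 / 1177).
205 ≡ 1 (mod 4), so quadratic reciprocity gives (205 / 1177) = (1177 / 205). Reduce: 1177 ≡ 152 (mod 205). Now have (152 / 205).
Factor out 2: 152 = 2^3·19. Since 205 ≡ 5 (mod 8), (2 / 205) = -1, and (2 / 205)^3 = -1. Now have -(19 / 205).
205 ≡ 1 (mod 4), so quadratic reciprocity gives (19 / 205) = (205 / 19). Reduce: 205 ≡ 15 (mod 19). Now have -(15 / 19).
Both 15 ≡ 3 and 19 ≡ 3 (mod 4), so reciprocity gives (15 / 19) = -(19 / 15). Reduce: 19 ≡ 4 (mod 15). Now have (4 / 15).
Factor out 2: 4 = 2^2. Since 15 ≡ 7 (mod 8), (2 / 15) = +1, and (2 / 15)^2 = +1. Now have (1 / 15).
(1 / 15) = 1. Collecting the sign factors: 1.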